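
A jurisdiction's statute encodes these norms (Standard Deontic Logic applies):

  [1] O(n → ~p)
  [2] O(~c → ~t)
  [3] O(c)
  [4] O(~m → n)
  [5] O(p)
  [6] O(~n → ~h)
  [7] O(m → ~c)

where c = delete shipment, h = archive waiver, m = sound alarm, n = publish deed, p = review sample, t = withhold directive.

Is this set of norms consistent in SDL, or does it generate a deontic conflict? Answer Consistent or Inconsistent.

Inconsistent

From premise 3 we have O(c).
Premise 7 is O(m → ~c); contrapositively O(c → ~m). Since O(c) holds, K gives O(~m).
Premise 4 is O(~m → n); since O(~m), deontic closure gives O(n).
From O(n) and premise 1, O(n → ~p), we obtain O(~p).
Yet premise 5 states O(p).
We now have both O(~p) and O(p) — p is simultaneously obligatory and forbidden, violating the D-axiom.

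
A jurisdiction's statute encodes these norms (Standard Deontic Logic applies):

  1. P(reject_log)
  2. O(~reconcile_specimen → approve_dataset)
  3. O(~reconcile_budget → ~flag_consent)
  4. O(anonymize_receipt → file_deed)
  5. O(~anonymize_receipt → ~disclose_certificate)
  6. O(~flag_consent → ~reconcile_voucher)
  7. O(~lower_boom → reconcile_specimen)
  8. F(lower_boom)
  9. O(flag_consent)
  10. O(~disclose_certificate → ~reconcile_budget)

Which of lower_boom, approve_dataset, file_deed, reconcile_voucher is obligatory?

file_deed

Premise 9 states O(flag_consent) outright.
Premise 3 is O(~reconcile_budget → ~flag_consent); contrapositively O(flag_consent → reconcile_budget). Since O(flag_consent) holds, K gives O(reconcile_budget).
Premise 10, O(~disclose_certificate → ~reconcile_budget), contraposes to O(reconcile_budget → disclose_certificate); with O(reconcile_budget) we get O(disclose_certificate).
Premise 5 is O(~anonymize_receipt → ~disclose_certificate); contrapositively O(disclose_certificate → anonymize_receipt). Since O(disclose_certificate) holds, K gives O(anonymize_receipt).
From O(anonymize_receipt) and premise 4, O(anonymize_receipt → file_deed), we obtain O(file_deed).
So O(file_deed) holds — file_deed is obligatory. None of the other listed options is made obligatory by any chain of premises.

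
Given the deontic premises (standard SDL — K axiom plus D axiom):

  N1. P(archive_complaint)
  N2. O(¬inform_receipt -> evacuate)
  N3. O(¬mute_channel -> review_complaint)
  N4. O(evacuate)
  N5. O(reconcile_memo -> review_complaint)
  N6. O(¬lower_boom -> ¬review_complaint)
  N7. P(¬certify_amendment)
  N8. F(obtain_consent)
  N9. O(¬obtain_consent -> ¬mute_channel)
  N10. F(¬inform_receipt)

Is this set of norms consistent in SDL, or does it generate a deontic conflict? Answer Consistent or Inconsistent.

Premise 2 is O(¬inform_receipt -> evacuate); even if O(evacuate) held, inferring O(¬inform_receipt) would be affirming the consequent — invalid.
So O(¬inform_receipt) is not derivable, and the apparent clash with O(inform_receipt) does not arise.
A world satisfying every obligation exists (e.g. archive_complaint=false, certify_amendment=false, evacuate=true, inform_receipt=true, lower_boom=true, mute_channel=false, obtain_consent=false, reconcile_memo=false, review_complaint=true); no atom is both obligatory and forbidden, so the set is consistent.

Consistent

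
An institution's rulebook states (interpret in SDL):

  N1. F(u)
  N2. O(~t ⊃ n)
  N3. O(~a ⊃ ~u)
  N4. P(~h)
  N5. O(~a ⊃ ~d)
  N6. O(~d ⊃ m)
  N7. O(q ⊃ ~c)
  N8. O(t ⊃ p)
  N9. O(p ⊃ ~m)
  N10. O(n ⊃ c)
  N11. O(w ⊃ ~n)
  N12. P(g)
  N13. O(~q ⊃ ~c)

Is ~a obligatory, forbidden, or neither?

Forbidden

Premises 13 and 7 are O(~q ⊃ ~c) and O(q ⊃ ~c); every ideal world satisfies ~q or q, so in either case ~c holds — hence O(~c).
Premise 10, O(n ⊃ c), contraposes to O(~c ⊃ ~n); with O(~c) we get O(~n).
Premise 2 is O(~t ⊃ n); contrapositively O(~n ⊃ t). Since O(~n) holds, K gives O(t).
From O(t) and premise 8, O(t ⊃ p), we obtain O(p).
Applying K to premise 9 (O(p ⊃ ~m)) and O(p) yields O(~m).
Premise 6, O(~d ⊃ m), contraposes to O(~m ⊃ d); with O(~m) we get O(d).
The contrapositive of premise 5 (O(~a ⊃ ~d)) is O(d ⊃ a), and O(d) is already established, so O(a).
Premises 1, 3, 4, 11, 12 do not contribute to this derivation.
Thus O(a), which is F(~a): ~a is forbidden.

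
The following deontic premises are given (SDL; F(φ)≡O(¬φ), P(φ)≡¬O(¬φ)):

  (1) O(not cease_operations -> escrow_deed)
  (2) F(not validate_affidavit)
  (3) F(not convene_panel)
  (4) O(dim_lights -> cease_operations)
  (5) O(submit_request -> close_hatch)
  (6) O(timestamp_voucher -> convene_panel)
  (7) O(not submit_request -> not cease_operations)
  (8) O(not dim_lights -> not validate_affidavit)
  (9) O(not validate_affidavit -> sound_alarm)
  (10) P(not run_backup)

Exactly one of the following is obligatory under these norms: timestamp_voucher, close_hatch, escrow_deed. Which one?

Premise 2, F(not validate_affidavit), is equivalent to O(validate_affidavit).
Premise 8 is O(not dim_lights -> not validate_affidavit); contrapositively O(validate_affidavit -> dim_lights). Since O(validate_affidavit) holds, K gives O(dim_lights).
With premise 4, O(dim_lights -> cease_operations), the K-axiom yields O(cease_operations).
Premise 7, O(not submit_request -> not cease_operations), contraposes to O(cease_operations -> submit_request); with O(cease_operations) we get O(submit_request).
From O(submit_request) and premise 5, O(submit_request -> close_hatch), we obtain O(close_hatch).
So O(close_hatch) holds — close_hatch is obligatory. None of the other listed options is made obligatory by any chain of premises.

close_hatch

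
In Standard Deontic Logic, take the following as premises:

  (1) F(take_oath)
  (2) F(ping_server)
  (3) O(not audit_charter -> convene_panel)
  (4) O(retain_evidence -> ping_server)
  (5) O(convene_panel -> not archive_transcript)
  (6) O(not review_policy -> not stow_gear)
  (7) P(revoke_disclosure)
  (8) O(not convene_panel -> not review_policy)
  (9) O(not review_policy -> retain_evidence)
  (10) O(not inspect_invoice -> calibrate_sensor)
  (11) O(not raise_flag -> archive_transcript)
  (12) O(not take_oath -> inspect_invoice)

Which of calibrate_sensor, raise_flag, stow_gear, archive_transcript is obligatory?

Premise 2, F(ping_server), is equivalent to O(not ping_server).
Premise 4 is O(retain_evidence -> ping_server); contrapositively O(not ping_server -> not retain_evidence). Since O(not ping_server) holds, K gives O(not retain_evidence).
The contrapositive of premise 9 (O(not review_policy -> retain_evidence)) is O(not retain_evidence -> review_policy), and O(not retain_evidence) is already established, so O(review_policy).
Premise 8, O(not convene_panel -> not review_policy), contraposes to O(review_policy -> convene_panel); with O(review_policy) we get O(convene_panel).
From O(convene_panel) and premise 5, O(convene_panel -> not archive_transcript), we obtain O(not archive_transcript).
Premise 11 is O(not raise_flag -> archive_transcript); contrapositively O(not archive_transcript -> raise_flag). Since O(not archive_transcript) holds, K gives O(raise_flag).
So O(raise_flag) holds — raise_flag is obligatory. None of the other listed options is made obligatory by any chain of premises.

raise_flag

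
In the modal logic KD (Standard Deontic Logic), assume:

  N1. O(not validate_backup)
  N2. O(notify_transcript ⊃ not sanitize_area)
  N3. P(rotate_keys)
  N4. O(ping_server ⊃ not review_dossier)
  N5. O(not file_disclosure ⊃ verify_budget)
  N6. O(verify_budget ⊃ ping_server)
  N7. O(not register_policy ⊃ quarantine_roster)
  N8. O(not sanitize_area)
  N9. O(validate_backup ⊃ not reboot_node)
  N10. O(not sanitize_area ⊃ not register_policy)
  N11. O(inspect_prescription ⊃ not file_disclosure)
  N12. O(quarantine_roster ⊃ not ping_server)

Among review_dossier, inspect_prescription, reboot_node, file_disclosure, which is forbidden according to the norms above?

inspect_prescription

Premise 8 gives O(not sanitize_area).
With premise 10, O(not sanitize_area ⊃ not register_policy), the K-axiom yields O(not register_policy).
Applying K to premise 7 (O(not register_policy ⊃ quarantine_roster)) and O(not register_policy) yields O(quarantine_roster).
From O(quarantine_roster) and premise 12, O(quarantine_roster ⊃ not ping_server), we obtain O(not ping_server).
Premise 6 is O(verify_budget ⊃ ping_server); contrapositively O(not ping_server ⊃ not verify_budget). Since O(not ping_server) holds, K gives O(not verify_budget).
Premise 5, O(not file_disclosure ⊃ verify_budget), contraposes to O(not verify_budget ⊃ file_disclosure); with O(not verify_budget) we get O(file_disclosure).
Premise 11 is O(inspect_prescription ⊃ not file_disclosure); contrapositively O(file_disclosure ⊃ not inspect_prescription). Since O(file_disclosure) holds, K gives O(not inspect_prescription).
So O(not inspect_prescription) holds, i.e. inspect_prescription is forbidden. None of the other listed options is forbidden under the premises.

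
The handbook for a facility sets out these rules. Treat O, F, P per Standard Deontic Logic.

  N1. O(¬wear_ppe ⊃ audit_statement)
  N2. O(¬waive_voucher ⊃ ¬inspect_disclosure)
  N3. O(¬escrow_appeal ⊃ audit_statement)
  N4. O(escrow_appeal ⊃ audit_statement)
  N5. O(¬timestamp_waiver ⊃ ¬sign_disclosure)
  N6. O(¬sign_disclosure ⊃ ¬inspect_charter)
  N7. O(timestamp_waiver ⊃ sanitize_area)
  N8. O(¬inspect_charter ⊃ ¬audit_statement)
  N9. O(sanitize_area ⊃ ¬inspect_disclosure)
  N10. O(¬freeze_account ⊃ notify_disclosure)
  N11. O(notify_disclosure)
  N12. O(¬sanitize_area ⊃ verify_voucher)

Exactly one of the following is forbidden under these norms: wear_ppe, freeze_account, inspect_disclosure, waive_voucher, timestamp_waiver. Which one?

inspect_disclosure

Premises 3 and 4 are O(¬escrow_appeal ⊃ audit_statement) and O(escrow_appeal ⊃ audit_statement); every ideal world satisfies ¬escrow_appeal or escrow_appeal, so in either case audit_statement holds — hence O(audit_statement).
Premise 8, O(¬inspect_charter ⊃ ¬audit_statement), contraposes to O(audit_statement ⊃ inspect_charter); with O(audit_statement) we get O(inspect_charter).
Premise 6, O(¬sign_disclosure ⊃ ¬inspect_charter), contraposes to O(inspect_charter ⊃ sign_disclosure); with O(inspect_charter) we get O(sign_disclosure).
Premise 5, O(¬timestamp_waiver ⊃ ¬sign_disclosure), contraposes to O(sign_disclosure ⊃ timestamp_waiver); with O(sign_disclosure) we get O(timestamp_waiver).
With premise 7, O(timestamp_waiver ⊃ sanitize_area), the K-axiom yields O(sanitize_area).
With premise 9, O(sanitize_area ⊃ ¬inspect_disclosure), the K-axiom yields O(¬inspect_disclosure).
So O(¬inspect_disclosure) holds, i.e. inspect_disclosure is forbidden. None of the other listed options is forbidden under the premises.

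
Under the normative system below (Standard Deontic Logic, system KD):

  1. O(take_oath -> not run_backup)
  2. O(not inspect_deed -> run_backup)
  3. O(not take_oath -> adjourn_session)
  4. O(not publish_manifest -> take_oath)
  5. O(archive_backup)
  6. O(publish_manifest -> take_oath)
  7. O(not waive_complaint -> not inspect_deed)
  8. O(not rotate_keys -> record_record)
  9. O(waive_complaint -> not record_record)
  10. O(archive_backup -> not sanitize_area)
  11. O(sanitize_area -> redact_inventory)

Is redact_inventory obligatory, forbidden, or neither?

Premise 11 is O(sanitize_area -> redact_inventory), but O(sanitize_area) is not derivable from the premises, so it does not yield O(redact_inventory).
No premise or chain of K-axiom applications forces O(redact_inventory), and none forces O(not redact_inventory). So redact_inventory is neither obligatory nor forbidden under these norms.

Neither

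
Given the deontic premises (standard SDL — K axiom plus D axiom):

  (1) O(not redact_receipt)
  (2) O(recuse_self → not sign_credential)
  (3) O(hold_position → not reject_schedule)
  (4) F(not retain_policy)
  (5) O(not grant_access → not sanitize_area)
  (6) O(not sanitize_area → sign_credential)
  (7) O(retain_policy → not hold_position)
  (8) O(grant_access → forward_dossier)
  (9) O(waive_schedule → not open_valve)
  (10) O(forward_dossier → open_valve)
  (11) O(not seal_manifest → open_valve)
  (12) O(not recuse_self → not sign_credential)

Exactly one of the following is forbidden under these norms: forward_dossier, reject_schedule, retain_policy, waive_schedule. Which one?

By case analysis on recuse_self: premise 2 gives O(recuse_self → not sign_credential) and premise 12 gives O(not recuse_self → not sign_credential), so O(not sign_credential) either way.
Premise 6 is O(not sanitize_area → sign_credential); contrapositively O(not sign_credential → sanitize_area). Since O(not sign_credential) holds, K gives O(sanitize_area).
Premise 5 is O(not grant_access → not sanitize_area); contrapositively O(sanitize_area → grant_access). Since O(sanitize_area) holds, K gives O(grant_access).
With premise 8, O(grant_access → forward_dossier), the K-axiom yields O(forward_dossier).
Applying K to premise 10 (O(forward_dossier → open_valve)) and O(forward_dossier) yields O(open_valve).
Premise 9 is O(waive_schedule → not open_valve); contrapositively O(open_valve → not waive_schedule). Since O(open_valve) holds, K gives O(not waive_schedule).
So O(not waive_schedule) holds, i.e. waive_schedule is forbidden. None of the other listed options is forbidden under the premises.

waive_schedule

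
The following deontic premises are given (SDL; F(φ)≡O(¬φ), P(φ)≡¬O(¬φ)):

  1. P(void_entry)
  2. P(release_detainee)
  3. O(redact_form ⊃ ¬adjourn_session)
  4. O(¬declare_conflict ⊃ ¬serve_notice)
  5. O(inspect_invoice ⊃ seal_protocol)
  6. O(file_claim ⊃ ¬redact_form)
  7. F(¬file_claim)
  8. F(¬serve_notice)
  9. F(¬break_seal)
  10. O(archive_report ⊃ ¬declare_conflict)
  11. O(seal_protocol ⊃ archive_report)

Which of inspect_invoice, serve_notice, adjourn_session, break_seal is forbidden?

F(¬serve_notice) at premise 8 means O(serve_notice).
Premise 4 is O(¬declare_conflict ⊃ ¬serve_notice); contrapositively O(serve_notice ⊃ declare_conflict). Since O(serve_notice) holds, K gives O(declare_conflict).
The contrapositive of premise 10 (O(archive_report ⊃ ¬declare_conflict)) is O(declare_conflict ⊃ ¬archive_report), and O(declare_conflict) is already established, so O(¬archive_report).
Premise 11 is O(seal_protocol ⊃ archive_report); contrapositively O(¬archive_report ⊃ ¬seal_protocol). Since O(¬archive_report) holds, K gives O(¬seal_protocol).
The contrapositive of premise 5 (O(inspect_invoice ⊃ seal_protocol)) is O(¬seal_protocol ⊃ ¬inspect_invoice), and O(¬seal_protocol) is already established, so O(¬inspect_invoice).
So O(¬inspect_invoice) holds, i.e. inspect_invoice is forbidden. None of the other listed options is forbidden under the premises.

inspect_invoice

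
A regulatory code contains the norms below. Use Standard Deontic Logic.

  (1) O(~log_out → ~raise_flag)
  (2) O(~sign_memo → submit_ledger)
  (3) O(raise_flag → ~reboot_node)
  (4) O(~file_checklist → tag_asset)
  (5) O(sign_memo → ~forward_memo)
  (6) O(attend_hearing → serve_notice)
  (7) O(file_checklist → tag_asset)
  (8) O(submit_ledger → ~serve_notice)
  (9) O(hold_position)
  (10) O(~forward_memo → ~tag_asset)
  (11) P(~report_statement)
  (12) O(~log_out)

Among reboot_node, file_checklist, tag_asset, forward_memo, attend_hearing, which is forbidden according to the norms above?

attend_hearing

By case analysis on file_checklist: premise 7 gives O(file_checklist → tag_asset) and premise 4 gives O(~file_checklist → tag_asset), so O(tag_asset) either way.
Premise 10, O(~forward_memo → ~tag_asset), contraposes to O(tag_asset → forward_memo); with O(tag_asset) we get O(forward_memo).
Premise 5, O(sign_memo → ~forward_memo), contraposes to O(forward_memo → ~sign_memo); with O(forward_memo) we get O(~sign_memo).
With premise 2, O(~sign_memo → submit_ledger), the K-axiom yields O(submit_ledger).
Premise 8 is O(submit_ledger → ~serve_notice); since O(submit_ledger), deontic closure gives O(~serve_notice).
Premise 6, O(attend_hearing → serve_notice), contraposes to O(~serve_notice → ~attend_hearing); with O(~serve_notice) we get O(~attend_hearing).
So O(~attend_hearing) holds, i.e. attend_hearing is forbidden. None of the other listed options is forbidden under the premises.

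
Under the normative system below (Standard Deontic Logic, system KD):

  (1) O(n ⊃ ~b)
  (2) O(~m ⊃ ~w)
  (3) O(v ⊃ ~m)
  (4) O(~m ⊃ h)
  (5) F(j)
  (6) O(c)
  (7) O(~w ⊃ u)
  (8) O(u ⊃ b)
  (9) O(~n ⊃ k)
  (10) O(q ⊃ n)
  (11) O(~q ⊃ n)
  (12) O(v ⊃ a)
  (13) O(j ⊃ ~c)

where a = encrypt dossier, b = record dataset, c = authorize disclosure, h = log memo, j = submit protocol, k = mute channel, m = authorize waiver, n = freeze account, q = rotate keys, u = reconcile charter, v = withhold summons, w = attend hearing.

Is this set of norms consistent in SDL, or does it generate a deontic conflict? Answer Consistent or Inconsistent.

Consistent

Premise 13 is O(j ⊃ ~c), but O(j) is not derivable from the premises, so it does not yield O(~c).
So O(~c) is not derivable, and the apparent clash with O(c) does not arise.
A world satisfying every obligation exists (e.g. a=false, b=false, c=true, h=false, j=false, k=false, m=true, n=true, q=false, u=false, v=false, w=true); no atom is both obligatory and forbidden, so the set is consistent.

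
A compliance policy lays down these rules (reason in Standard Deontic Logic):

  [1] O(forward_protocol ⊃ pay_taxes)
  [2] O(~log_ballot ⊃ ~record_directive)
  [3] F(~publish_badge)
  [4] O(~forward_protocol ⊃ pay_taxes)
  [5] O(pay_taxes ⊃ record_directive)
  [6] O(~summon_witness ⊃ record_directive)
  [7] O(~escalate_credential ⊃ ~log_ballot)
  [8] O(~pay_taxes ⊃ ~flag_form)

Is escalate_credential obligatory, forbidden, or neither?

Obligatory

Premises 1 and 4 are O(forward_protocol ⊃ pay_taxes) and O(~forward_protocol ⊃ pay_taxes); every ideal world satisfies forward_protocol or ~forward_protocol, so in either case pay_taxes holds — hence O(pay_taxes).
With premise 5, O(pay_taxes ⊃ record_directive), the K-axiom yields O(record_directive).
Premise 2, O(~log_ballot ⊃ ~record_directive), contraposes to O(record_directive ⊃ log_ballot); with O(record_directive) we get O(log_ballot).
Premise 7, O(~escalate_credential ⊃ ~log_ballot), contraposes to O(log_ballot ⊃ escalate_credential); with O(log_ballot) we get O(escalate_credential).
Premises 3, 6, 8 do not contribute to this derivation.
Hence escalate_credential is obligatory.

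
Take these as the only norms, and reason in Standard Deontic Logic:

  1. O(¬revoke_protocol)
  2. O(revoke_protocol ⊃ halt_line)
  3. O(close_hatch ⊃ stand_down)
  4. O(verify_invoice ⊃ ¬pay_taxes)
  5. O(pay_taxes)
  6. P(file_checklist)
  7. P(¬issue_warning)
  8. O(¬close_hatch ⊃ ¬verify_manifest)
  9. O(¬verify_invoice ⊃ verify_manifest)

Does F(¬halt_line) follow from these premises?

Premise 2 is O(revoke_protocol ⊃ halt_line), but O(revoke_protocol) is not derivable from the premises, so it does not yield O(halt_line).
No other premise forces O(halt_line). An ideal world satisfying every premise can still have ¬halt_line true, so F(¬halt_line) is not derivable.

No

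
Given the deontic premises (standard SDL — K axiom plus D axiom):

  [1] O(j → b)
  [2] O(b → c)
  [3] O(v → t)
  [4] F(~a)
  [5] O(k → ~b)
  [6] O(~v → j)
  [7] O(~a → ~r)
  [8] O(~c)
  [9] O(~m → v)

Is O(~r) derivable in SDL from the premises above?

No

Premise 7 is O(~a → ~r), but O(~a) is not derivable from the premises, so it does not yield O(~r).
No other premise forces O(~r). An ideal world satisfying every premise can still have ~r false, so O(~r) is not derivable.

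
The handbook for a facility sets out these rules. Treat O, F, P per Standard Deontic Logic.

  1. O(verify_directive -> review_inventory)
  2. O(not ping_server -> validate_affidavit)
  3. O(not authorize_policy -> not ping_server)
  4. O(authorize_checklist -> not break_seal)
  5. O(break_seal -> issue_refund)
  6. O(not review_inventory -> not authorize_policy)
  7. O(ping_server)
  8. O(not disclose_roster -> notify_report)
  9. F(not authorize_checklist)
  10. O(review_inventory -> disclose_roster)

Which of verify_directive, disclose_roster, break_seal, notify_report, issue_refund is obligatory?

disclose_roster

Premise 7 states O(ping_server) outright.
The contrapositive of premise 3 (O(not authorize_policy -> not ping_server)) is O(ping_server -> authorize_policy), and O(ping_server) is already established, so O(authorize_policy).
The contrapositive of premise 6 (O(not review_inventory -> not authorize_policy)) is O(authorize_policy -> review_inventory), and O(authorize_policy) is already established, so O(review_inventory).
Premise 10 is O(review_inventory -> disclose_roster); since O(review_inventory), deontic closure gives O(disclose_roster).
So O(disclose_roster) holds — disclose_roster is obligatory. None of the other listed options is made obligatory by any chain of premises.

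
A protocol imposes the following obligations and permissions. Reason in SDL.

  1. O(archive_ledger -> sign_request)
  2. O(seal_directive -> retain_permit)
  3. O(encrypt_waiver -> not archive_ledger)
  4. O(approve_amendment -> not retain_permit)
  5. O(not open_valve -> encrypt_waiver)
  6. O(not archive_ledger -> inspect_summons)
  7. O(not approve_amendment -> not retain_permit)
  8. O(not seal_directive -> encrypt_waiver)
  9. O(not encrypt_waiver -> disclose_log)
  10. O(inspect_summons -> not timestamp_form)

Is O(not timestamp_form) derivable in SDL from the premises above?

Yes

Premises 4 and 7 are O(approve_amendment -> not retain_permit) and O(not approve_amendment -> not retain_permit); every ideal world satisfies approve_amendment or not approve_amendment, so in either case not retain_permit holds — hence O(not retain_permit).
The contrapositive of premise 2 (O(seal_directive -> retain_permit)) is O(not retain_permit -> not seal_directive), and O(not retain_permit) is already established, so O(not seal_directive).
Applying K to premise 8 (O(not seal_directive -> encrypt_waiver)) and O(not seal_directive) yields O(encrypt_waiver).
With premise 3, O(encrypt_waiver -> not archive_ledger), the K-axiom yields O(not archive_ledger).
With premise 6, O(not archive_ledger -> inspect_summons), the K-axiom yields O(inspect_summons).
Premise 10 is O(inspect_summons -> not timestamp_form); since O(inspect_summons), deontic closure gives O(not timestamp_form).
Premises 1, 5, 9 do not contribute to this derivation.
So O(not timestamp_form) follows.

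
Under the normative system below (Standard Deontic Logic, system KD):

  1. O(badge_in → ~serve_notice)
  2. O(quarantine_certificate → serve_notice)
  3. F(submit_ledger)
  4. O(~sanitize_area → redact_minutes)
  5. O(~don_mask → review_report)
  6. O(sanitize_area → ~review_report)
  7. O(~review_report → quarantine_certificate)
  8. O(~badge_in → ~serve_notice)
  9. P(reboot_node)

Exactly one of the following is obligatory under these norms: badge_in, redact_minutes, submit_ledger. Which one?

redact_minutes

Premises 1 and 8 cover both cases: O(badge_in → ~serve_notice) and O(~badge_in → ~serve_notice). Since badge_in ∨ ~badge_in is a tautology, O(~serve_notice) follows.
Premise 2, O(quarantine_certificate → serve_notice), contraposes to O(~serve_notice → ~quarantine_certificate); with O(~serve_notice) we get O(~quarantine_certificate).
Premise 7, O(~review_report → quarantine_certificate), contraposes to O(~quarantine_certificate → review_report); with O(~quarantine_certificate) we get O(review_report).
Premise 6 is O(sanitize_area → ~review_report); contrapositively O(review_report → ~sanitize_area). Since O(review_report) holds, K gives O(~sanitize_area).
Premise 4 is O(~sanitize_area → redact_minutes); since O(~sanitize_area), deontic closure gives O(redact_minutes).
So O(redact_minutes) holds — redact_minutes is obligatory. None of the other listed options is made obligatory by any chain of premises.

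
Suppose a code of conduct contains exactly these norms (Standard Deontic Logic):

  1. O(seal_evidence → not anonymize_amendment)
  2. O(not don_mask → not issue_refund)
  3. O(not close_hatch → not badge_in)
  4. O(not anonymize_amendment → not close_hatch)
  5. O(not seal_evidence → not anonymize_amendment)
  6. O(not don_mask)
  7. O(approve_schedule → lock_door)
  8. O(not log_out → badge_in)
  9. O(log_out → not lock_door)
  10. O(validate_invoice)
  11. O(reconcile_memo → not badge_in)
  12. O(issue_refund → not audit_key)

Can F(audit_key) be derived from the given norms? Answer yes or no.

No

Premise 12 is O(issue_refund → not audit_key), but O(issue_refund) is not derivable from the premises, so it does not yield O(not audit_key).
No other premise forces O(not audit_key). An ideal world satisfying every premise can still have audit_key true, so F(audit_key) is not derivable.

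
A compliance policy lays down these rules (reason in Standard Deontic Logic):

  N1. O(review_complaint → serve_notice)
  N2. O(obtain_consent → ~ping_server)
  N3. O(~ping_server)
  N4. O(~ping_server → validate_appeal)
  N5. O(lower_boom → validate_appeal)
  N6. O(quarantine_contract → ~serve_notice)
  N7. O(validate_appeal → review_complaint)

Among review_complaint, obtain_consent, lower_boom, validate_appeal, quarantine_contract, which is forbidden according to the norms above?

quarantine_contract

From premise 3 we have O(~ping_server).
From O(~ping_server) and premise 4, O(~ping_server → validate_appeal), we obtain O(validate_appeal).
From O(validate_appeal) and premise 7, O(validate_appeal → review_complaint), we obtain O(review_complaint).
Premise 1 is O(review_complaint → serve_notice); since O(review_complaint), deontic closure gives O(serve_notice).
The contrapositive of premise 6 (O(quarantine_contract → ~serve_notice)) is O(serve_notice → ~quarantine_contract), and O(serve_notice) is already established, so O(~quarantine_contract).
So O(~quarantine_contract) holds, i.e. quarantine_contract is forbidden. None of the other listed options is forbidden under the premises.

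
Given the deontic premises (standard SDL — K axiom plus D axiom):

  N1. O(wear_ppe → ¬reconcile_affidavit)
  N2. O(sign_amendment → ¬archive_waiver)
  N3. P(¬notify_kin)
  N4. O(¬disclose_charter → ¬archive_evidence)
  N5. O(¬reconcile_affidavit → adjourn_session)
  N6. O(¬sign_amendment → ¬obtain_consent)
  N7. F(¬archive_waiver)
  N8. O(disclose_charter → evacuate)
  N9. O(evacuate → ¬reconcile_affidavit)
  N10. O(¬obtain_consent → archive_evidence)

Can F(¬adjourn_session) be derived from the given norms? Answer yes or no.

Yes

Premise 7, F(¬archive_waiver), is equivalent to O(archive_waiver).
Premise 2 is O(sign_amendment → ¬archive_waiver); contrapositively O(archive_waiver → ¬sign_amendment). Since O(archive_waiver) holds, K gives O(¬sign_amendment).
With premise 6, O(¬sign_amendment → ¬obtain_consent), the K-axiom yields O(¬obtain_consent).
From O(¬obtain_consent) and premise 10, O(¬obtain_consent → archive_evidence), we obtain O(archive_evidence).
Premise 4 is O(¬disclose_charter → ¬archive_evidence); contrapositively O(archive_evidence → disclose_charter). Since O(archive_evidence) holds, K gives O(disclose_charter).
With premise 8, O(disclose_charter → evacuate), the K-axiom yields O(evacuate).
With premise 9, O(evacuate → ¬reconcile_affidavit), the K-axiom yields O(¬reconcile_affidavit).
With premise 5, O(¬reconcile_affidavit → adjourn_session), the K-axiom yields O(adjourn_session).
Premises 1, 3 do not contribute to this derivation.
So O(adjourn_session) holds, i.e. F(¬adjourn_session). The claim follows.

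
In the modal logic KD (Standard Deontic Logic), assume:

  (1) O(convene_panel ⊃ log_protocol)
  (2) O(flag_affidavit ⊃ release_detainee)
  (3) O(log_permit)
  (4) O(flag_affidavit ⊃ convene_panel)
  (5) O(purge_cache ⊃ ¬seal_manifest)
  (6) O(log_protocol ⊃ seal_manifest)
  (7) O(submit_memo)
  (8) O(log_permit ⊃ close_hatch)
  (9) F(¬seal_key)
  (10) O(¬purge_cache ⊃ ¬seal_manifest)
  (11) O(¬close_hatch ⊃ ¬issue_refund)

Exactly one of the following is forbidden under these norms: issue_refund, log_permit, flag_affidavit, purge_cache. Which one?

Premises 5 and 10 are O(purge_cache ⊃ ¬seal_manifest) and O(¬purge_cache ⊃ ¬seal_manifest); every ideal world satisfies purge_cache or ¬purge_cache, so in either case ¬seal_manifest holds — hence O(¬seal_manifest).
Premise 6 is O(log_protocol ⊃ seal_manifest); contrapositively O(¬seal_manifest ⊃ ¬log_protocol). Since O(¬seal_manifest) holds, K gives O(¬log_protocol).
Premise 1 is O(convene_panel ⊃ log_protocol); contrapositively O(¬log_protocol ⊃ ¬convene_panel). Since O(¬log_protocol) holds, K gives O(¬convene_panel).
Premise 4, O(flag_affidavit ⊃ convene_panel), contraposes to O(¬convene_panel ⊃ ¬flag_affidavit); with O(¬convene_panel) we get O(¬flag_affidavit).
So O(¬flag_affidavit) holds, i.e. flag_affidavit is forbidden. None of the other listed options is forbidden under the premises.

flag_affidavit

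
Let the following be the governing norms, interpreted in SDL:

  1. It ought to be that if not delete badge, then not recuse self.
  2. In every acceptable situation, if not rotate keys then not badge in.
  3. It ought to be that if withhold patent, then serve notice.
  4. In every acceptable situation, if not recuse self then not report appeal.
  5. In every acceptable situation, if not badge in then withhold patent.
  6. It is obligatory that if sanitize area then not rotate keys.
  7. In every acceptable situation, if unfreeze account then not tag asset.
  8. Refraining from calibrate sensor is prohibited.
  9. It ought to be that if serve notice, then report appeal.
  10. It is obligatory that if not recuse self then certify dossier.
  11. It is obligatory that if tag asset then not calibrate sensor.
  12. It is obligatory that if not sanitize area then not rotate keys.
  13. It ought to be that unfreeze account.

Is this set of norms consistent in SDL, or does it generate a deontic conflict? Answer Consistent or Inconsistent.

Premise 11 is O(tag_asset → ¬calibrate_sensor), but O(tag_asset) is not derivable from the premises, so it does not yield O(¬calibrate_sensor).
So O(¬calibrate_sensor) is not derivable, and the apparent clash with O(calibrate_sensor) does not arise.
A world satisfying every obligation exists (e.g. badge_in=false, calibrate_sensor=true, certify_dossier=false, delete_badge=true, recuse_self=true, report_appeal=true, rotate_keys=false, sanitize_area=false, serve_notice=true, tag_asset=false, unfreeze_account=true, withhold_patent=true); no atom is both obligatory and forbidden, so the set is consistent.

Consistent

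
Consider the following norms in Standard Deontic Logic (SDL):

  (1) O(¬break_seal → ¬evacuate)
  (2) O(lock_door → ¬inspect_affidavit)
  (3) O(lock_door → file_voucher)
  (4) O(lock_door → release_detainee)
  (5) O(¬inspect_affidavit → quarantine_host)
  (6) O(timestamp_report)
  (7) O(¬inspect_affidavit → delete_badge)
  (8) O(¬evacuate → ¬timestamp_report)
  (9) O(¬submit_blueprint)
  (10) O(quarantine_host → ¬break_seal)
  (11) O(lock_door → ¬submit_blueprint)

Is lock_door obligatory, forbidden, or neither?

From premise 6 we have O(timestamp_report).
The contrapositive of premise 8 (O(¬evacuate → ¬timestamp_report)) is O(timestamp_report → evacuate), and O(timestamp_report) is already established, so O(evacuate).
Premise 1, O(¬break_seal → ¬evacuate), contraposes to O(evacuate → break_seal); with O(evacuate) we get O(break_seal).
The contrapositive of premise 10 (O(quarantine_host → ¬break_seal)) is O(break_seal → ¬quarantine_host), and O(break_seal) is already established, so O(¬quarantine_host).
The contrapositive of premise 5 (O(¬inspect_affidavit → quarantine_host)) is O(¬quarantine_host → inspect_affidavit), and O(¬quarantine_host) is already established, so O(inspect_affidavit).
Premise 2 is O(lock_door → ¬inspect_affidavit); contrapositively O(inspect_affidavit → ¬lock_door). Since O(inspect_affidavit) holds, K gives O(¬lock_door).
Premises 3, 4, 7, 9, 11 do not contribute to this derivation.
Thus O(¬lock_door), which is F(lock_door): lock_door is forbidden.

Forbidden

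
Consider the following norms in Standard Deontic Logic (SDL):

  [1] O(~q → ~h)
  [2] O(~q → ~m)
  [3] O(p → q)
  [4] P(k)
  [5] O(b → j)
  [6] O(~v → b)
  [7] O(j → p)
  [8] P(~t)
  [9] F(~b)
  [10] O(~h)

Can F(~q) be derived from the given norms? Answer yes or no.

Premise 9 is F(~b), i.e. O(b).
From O(b) and premise 5, O(b → j), we obtain O(j).
From O(j) and premise 7, O(j → p), we obtain O(p).
Premise 3 is O(p → q); since O(p), deontic closure gives O(q).
Premises 1, 2, 4, 6, 8, 10 do not contribute to this derivation.
So O(q) holds, i.e. F(~q). The claim follows.

Yes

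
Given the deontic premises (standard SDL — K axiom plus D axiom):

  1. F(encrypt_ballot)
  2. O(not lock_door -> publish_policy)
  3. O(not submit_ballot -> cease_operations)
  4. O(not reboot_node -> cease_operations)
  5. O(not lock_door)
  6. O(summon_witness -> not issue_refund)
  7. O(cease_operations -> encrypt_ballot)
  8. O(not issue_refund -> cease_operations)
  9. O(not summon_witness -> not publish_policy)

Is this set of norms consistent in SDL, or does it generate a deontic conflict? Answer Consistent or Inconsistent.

From premise 5 we have O(not lock_door).
Premise 2 is O(not lock_door -> publish_policy); since O(not lock_door), deontic closure gives O(publish_policy).
The contrapositive of premise 9 (O(not summon_witness -> not publish_policy)) is O(publish_policy -> summon_witness), and O(publish_policy) is already established, so O(summon_witness).
Applying K to premise 6 (O(summon_witness -> not issue_refund)) and O(summon_witness) yields O(not issue_refund).
With premise 8, O(not issue_refund -> cease_operations), the K-axiom yields O(cease_operations).
With premise 7, O(cease_operations -> encrypt_ballot), the K-axiom yields O(encrypt_ballot).
Yet premise 1 is F(encrypt_ballot), i.e. O(not encrypt_ballot).
We now have both O(encrypt_ballot) and O(not encrypt_ballot) — encrypt_ballot is simultaneously obligatory and forbidden, violating the D-axiom.

Inconsistent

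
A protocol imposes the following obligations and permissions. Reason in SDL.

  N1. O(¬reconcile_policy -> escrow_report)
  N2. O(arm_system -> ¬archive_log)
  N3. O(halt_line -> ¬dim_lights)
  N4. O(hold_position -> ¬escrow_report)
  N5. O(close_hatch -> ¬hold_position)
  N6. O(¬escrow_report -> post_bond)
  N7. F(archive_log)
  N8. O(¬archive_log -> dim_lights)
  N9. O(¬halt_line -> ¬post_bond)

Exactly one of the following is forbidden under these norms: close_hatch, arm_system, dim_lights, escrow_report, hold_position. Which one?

Premise 7, F(archive_log), is equivalent to O(¬archive_log).
Applying K to premise 8 (O(¬archive_log -> dim_lights)) and O(¬archive_log) yields O(dim_lights).
Premise 3 is O(halt_line -> ¬dim_lights); contrapositively O(dim_lights -> ¬halt_line). Since O(dim_lights) holds, K gives O(¬halt_line).
Applying K to premise 9 (O(¬halt_line -> ¬post_bond)) and O(¬halt_line) yields O(¬post_bond).
Premise 6, O(¬escrow_report -> post_bond), contraposes to O(¬post_bond -> escrow_report); with O(¬post_bond) we get O(escrow_report).
The contrapositive of premise 4 (O(hold_position -> ¬escrow_report)) is O(escrow_report -> ¬hold_position), and O(escrow_report) is already established, so O(¬hold_position).
So O(¬hold_position) holds, i.e. hold_position is forbidden. None of the other listed options is forbidden under the premises.

hold_position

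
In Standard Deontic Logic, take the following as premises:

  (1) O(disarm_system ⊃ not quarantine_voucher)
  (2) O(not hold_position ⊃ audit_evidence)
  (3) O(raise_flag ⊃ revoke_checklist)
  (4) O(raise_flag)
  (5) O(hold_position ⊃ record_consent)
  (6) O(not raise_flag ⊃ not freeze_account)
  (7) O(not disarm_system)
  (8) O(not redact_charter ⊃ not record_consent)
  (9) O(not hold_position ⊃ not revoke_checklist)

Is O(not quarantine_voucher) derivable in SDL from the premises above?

No

Premise 1 is O(disarm_system ⊃ not quarantine_voucher), but O(disarm_system) is not derivable from the premises, so it does not yield O(not quarantine_voucher).
No other premise forces O(not quarantine_voucher). An ideal world satisfying every premise can still have not quarantine_voucher false, so O(not quarantine_voucher) is not derivable.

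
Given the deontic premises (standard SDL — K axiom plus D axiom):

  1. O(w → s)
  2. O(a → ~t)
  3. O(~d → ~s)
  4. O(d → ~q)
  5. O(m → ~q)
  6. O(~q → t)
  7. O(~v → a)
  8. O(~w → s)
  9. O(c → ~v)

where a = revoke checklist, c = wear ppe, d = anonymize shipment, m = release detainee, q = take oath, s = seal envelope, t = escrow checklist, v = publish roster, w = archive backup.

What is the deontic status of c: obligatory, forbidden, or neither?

Premises 1 and 8 cover both cases: O(w → s) and O(~w → s). Since w ∨ ~w is a tautology, O(s) follows.
The contrapositive of premise 3 (O(~d → ~s)) is O(s → d), and O(s) is already established, so O(d).
Premise 4 is O(d → ~q); since O(d), deontic closure gives O(~q).
Applying K to premise 6 (O(~q → t)) and O(~q) yields O(t).
Premise 2 is O(a → ~t); contrapositively O(t → ~a). Since O(t) holds, K gives O(~a).
Premise 7 is O(~v → a); contrapositively O(~a → v). Since O(~a) holds, K gives O(v).
Premise 9 is O(c → ~v); contrapositively O(v → ~c). Since O(v) holds, K gives O(~c).
Premise 5 does not contribute to this derivation.
Thus O(~c), which is F(c): c is forbidden.

Forbidden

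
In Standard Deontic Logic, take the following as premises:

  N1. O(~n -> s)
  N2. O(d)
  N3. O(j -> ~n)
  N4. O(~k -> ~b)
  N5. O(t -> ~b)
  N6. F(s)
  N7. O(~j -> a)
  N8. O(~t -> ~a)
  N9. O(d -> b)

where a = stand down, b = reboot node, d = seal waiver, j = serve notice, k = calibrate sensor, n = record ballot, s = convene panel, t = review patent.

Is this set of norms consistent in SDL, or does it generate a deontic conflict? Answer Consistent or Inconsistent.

Premise 6, F(s), is equivalent to O(~s).
Premise 1, O(~n -> s), contraposes to O(~s -> n); with O(~s) we get O(n).
Premise 3, O(j -> ~n), contraposes to O(n -> ~j); with O(n) we get O(~j).
From O(~j) and premise 7, O(~j -> a), we obtain O(a).
The contrapositive of premise 8 (O(~t -> ~a)) is O(a -> t), and O(a) is already established, so O(t).
Applying K to premise 5 (O(t -> ~b)) and O(t) yields O(~b).
Premise 9, O(d -> b), contraposes to O(~b -> ~d); with O(~b) we get O(~d).
But premise 2 directly asserts O(d).
We now have both O(~d) and O(d) — d is simultaneously obligatory and forbidden, violating the D-axiom.

Inconsistent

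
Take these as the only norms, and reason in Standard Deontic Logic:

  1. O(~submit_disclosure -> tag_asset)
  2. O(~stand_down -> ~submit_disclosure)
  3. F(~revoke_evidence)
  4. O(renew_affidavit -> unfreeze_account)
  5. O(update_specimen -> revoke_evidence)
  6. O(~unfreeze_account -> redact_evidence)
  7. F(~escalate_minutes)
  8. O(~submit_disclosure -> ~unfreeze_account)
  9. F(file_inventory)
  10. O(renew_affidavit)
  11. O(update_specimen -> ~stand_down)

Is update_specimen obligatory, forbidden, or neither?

Forbidden

From premise 10 we have O(renew_affidavit).
With premise 4, O(renew_affidavit -> unfreeze_account), the K-axiom yields O(unfreeze_account).
The contrapositive of premise 8 (O(~submit_disclosure -> ~unfreeze_account)) is O(unfreeze_account -> submit_disclosure), and O(unfreeze_account) is already established, so O(submit_disclosure).
Premise 2, O(~stand_down -> ~submit_disclosure), contraposes to O(submit_disclosure -> stand_down); with O(submit_disclosure) we get O(stand_down).
Premise 11, O(update_specimen -> ~stand_down), contraposes to O(stand_down -> ~update_specimen); with O(stand_down) we get O(~update_specimen).
Premises 1, 3, 5, 6, 7, 9 do not contribute to this derivation.
Thus O(~update_specimen), which is F(update_specimen): update_specimen is forbidden.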